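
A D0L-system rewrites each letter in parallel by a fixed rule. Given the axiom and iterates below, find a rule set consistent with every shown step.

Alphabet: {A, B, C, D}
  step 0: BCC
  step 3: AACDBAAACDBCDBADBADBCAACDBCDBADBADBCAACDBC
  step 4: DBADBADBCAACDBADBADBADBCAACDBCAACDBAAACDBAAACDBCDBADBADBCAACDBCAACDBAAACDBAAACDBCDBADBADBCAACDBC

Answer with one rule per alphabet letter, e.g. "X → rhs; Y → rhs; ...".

  step 3 ⇒ step 4: AACDBAAACDBCDBADBADBCAACDBCDBADBADBCAACDBC ⇒ DBA·DBA·DBC·A·AC·DBA·DBA·DBA·DBC·A·AC·DBC·A·AC·DBA·A·AC·DBA·A·AC·DBC·DBA·DBA·DBC·A·AC·DBC·A·AC·DBA·A·AC·DBA·A·AC·DBC·DBA·DBA·DBC·A·AC·DBC
    A ↦ DBA
    B ↦ AC
    C ↦ DBC
    D ↦ A

A->DBA, B->AC, C->DBC, D->A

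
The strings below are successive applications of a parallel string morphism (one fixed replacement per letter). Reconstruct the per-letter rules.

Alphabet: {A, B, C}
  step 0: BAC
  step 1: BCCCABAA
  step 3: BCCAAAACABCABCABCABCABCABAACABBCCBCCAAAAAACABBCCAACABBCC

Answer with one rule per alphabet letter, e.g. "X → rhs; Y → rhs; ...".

A->CAB, B->BCC, C->AA

  step 0 ⇒ step 1: BAC ⇒ BCC·CAB·AA
    A ↦ CAB
    B ↦ BCC
    C ↦ AA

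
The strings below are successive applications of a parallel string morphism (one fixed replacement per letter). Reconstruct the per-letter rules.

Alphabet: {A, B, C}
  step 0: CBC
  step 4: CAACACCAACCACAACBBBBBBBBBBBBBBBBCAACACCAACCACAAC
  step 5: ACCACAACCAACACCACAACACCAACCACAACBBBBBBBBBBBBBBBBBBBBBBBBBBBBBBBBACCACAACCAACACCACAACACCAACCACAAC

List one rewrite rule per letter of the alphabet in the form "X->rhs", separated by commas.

A->CA, B->BB, C->AC

  step 4 ⇒ step 5: CAACACCAACCACAACBBBBBBBBBBBBBBBBCAACACCAACCACAAC ⇒ AC·CA·CA·AC·CA·AC·AC·CA·CA·AC·AC·CA·AC·CA·CA·AC·BB·BB·BB·BB·BB·BB·BB·BB·BB·BB·BB·BB·BB·BB·BB·BB·AC·CA·CA·AC·CA·AC·AC·CA·CA·AC·AC·CA·AC·CA·CA·AC
    A ↦ CA
    B ↦ BB
    C ↦ AC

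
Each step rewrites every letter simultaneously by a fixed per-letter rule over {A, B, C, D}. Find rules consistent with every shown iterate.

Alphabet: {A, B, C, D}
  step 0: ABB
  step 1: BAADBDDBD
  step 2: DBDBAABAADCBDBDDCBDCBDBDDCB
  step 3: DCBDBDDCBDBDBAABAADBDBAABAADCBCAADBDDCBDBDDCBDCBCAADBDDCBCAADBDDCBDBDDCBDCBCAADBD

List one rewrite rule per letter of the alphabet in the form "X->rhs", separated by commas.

  step 2 ⇒ step 3: DBDBAABAADCBDBDDCBDCBDBDDCB ⇒ DCB·DBD·DCB·DBD·BAA·BAA·DBD·BAA·BAA·DCB·CAA·DBD·DCB·DBD·DCB·DCB·CAA·DBD·DCB·CAA·DBD·DCB·DBD·DCB·DCB·CAA·DBD
    A ↦ BAA
    B ↦ DBD
    C ↦ CAA
    D ↦ DCB

A->BAA, B->DBD, C->CAA, D->DCB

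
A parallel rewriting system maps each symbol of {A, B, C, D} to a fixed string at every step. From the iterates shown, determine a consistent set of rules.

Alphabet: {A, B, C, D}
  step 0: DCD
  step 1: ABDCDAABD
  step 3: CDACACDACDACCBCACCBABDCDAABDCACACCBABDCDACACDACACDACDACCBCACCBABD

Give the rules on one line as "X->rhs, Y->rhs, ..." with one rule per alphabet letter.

  step 0 ⇒ step 1: DCD ⇒ ABD·CDA·ABD
    C ↦ CDA
    D ↦ ABD
    A ↦ CA  (constrained at step 1)
    B ↦ CCB  (constrained at step 1)

A->CA, B->CCB, C->CDA, D->ABD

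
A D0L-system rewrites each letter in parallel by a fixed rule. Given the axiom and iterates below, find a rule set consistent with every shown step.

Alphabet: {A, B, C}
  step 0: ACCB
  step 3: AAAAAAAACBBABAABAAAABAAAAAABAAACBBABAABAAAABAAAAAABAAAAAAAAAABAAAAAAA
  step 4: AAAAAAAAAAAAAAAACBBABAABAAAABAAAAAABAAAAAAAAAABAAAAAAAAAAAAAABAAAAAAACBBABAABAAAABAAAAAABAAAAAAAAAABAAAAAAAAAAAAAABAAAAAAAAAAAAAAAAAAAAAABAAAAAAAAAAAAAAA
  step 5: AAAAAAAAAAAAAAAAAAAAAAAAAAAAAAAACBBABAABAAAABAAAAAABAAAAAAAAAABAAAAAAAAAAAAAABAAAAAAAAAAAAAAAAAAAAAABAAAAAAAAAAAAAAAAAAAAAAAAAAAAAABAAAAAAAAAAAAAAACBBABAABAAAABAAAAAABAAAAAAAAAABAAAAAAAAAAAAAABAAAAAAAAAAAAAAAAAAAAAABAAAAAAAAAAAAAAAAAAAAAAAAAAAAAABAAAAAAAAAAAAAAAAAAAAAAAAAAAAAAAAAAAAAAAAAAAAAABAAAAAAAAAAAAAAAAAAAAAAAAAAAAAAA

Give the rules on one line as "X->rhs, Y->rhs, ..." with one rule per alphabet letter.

  step 4 ⇒ step 5: AAAAAAAAAAAAAAAACBBABAABAAAABAAAAAABAAAAAAAAAABAAAAAAAAAAAAAABAAAAAAACBBABAABAAAABAAAAAABAAAAAAAAAABAAAAAAAAAAAAAABAAAAAAAAAAAAAAAAAAAAAABAAAAAAAAAAAAAAA ⇒ AA·AA·AA·AA·AA·AA·AA·AA·AA·AA·AA·AA·AA·AA·AA·AA·CBB·ABA·ABA·AA·ABA·AA·AA·ABA·AA·AA·AA·AA·ABA·AA·AA·AA·AA·AA·AA·ABA·AA·AA·AA·AA·AA·AA·AA·AA·AA·AA·ABA·AA·AA·AA·AA·AA·AA·AA·AA·AA·AA·AA·AA·AA·AA·ABA·AA·AA·AA·AA·AA·AA·AA·CBB·ABA·ABA·AA·ABA·AA·AA·ABA·AA·AA·AA·AA·ABA·AA·AA·AA·AA·AA·AA·ABA·AA·AA·AA·AA·AA·AA·AA·AA·AA·AA·ABA·AA·AA·AA·AA·AA·AA·AA·AA·AA·AA·AA·AA·AA·AA·ABA·AA·AA·AA·AA·AA·AA·AA·AA·AA·AA·AA·AA·AA·AA·AA·AA·AA·AA·AA·AA·AA·AA·ABA·AA·AA·AA·AA·AA·AA·AA·AA·AA·AA·AA·AA·AA·AA·AA
    A ↦ AA
    B ↦ ABA
    C ↦ CBB

A->AA, B->ABA, C->CBB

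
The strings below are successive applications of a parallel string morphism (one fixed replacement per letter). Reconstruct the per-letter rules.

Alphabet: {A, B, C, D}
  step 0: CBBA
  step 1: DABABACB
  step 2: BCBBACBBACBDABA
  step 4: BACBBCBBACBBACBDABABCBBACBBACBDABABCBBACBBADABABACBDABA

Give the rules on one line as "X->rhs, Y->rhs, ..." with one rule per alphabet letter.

  step 1 ⇒ step 2: DABABACB ⇒ B·CB·BA·CB·BA·CB·DA·BA
    A ↦ CB
    B ↦ BA
    C ↦ DA
    D ↦ B

A->CB, B->BA, C->DA, D->B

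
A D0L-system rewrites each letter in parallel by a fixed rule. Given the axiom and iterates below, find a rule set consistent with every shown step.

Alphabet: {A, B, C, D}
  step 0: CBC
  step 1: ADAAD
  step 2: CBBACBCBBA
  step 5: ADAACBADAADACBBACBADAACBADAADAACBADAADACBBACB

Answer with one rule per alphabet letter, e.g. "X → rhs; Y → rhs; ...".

A->CB, B->A, C->AD, D->BA

  step 1 ⇒ step 2: ADAAD ⇒ CB·BA·CB·CB·BA
    A ↦ CB
    D ↦ BA
  step 0 ⇒ step 1: CBC ⇒ AD·A·AD
    B ↦ A
  step 0 ⇒ step 1: CBC ⇒ AD·A·AD
    C ↦ AD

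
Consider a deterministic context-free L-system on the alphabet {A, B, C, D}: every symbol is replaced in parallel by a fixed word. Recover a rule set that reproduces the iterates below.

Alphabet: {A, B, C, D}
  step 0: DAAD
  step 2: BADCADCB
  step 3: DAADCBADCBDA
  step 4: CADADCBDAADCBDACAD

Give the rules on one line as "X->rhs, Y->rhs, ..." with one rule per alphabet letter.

  step 3 ⇒ step 4: DAADCBADCBDA ⇒ C·AD·AD·C·B·DA·AD·C·B·DA·C·AD
    A ↦ AD
    B ↦ DA
    C ↦ B
    D ↦ C

A->AD, B->DA, C->B, D->C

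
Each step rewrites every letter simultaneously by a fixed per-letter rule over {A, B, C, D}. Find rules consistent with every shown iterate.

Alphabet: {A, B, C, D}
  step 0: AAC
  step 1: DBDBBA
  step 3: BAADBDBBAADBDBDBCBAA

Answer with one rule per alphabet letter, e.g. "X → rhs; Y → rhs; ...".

A->DB, B->A, C->BA, D->CBA

  step 0 ⇒ step 1: AAC ⇒ DB·DB·BA
    A ↦ DB
    C ↦ BA
    B ↦ A  (constrained at step 1)
    D ↦ CBA  (constrained at step 1)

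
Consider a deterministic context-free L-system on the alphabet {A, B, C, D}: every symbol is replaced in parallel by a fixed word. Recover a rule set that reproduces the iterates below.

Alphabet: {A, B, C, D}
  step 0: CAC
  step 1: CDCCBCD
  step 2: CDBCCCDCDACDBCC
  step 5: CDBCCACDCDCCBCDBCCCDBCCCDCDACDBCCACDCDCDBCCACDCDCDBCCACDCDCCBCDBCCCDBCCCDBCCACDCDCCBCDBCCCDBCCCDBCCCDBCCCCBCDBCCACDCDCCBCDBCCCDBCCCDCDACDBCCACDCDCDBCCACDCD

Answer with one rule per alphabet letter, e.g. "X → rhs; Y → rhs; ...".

  step 1 ⇒ step 2: CDCCBCD ⇒ CD·BCC·CD·CD·A·CD·BCC
    B ↦ A
    C ↦ CD
    D ↦ BCC
  step 0 ⇒ step 1: CAC ⇒ CD·CCB·CD
    A ↦ CCB

A->CCB, B->A, C->CD, D->BCC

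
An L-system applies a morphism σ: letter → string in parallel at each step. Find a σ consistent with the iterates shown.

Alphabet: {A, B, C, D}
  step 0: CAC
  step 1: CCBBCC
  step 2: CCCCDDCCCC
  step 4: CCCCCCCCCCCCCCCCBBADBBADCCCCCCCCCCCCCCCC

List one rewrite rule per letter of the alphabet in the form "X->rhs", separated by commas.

A->BB, B->D, C->CC, D->AD

  step 1 ⇒ step 2: CCBBCC ⇒ CC·CC·D·D·CC·CC
    B ↦ D
    C ↦ CC
  step 0 ⇒ step 1: CAC ⇒ CC·BB·CC
    A ↦ BB
    D ↦ AD  (constrained at step 2)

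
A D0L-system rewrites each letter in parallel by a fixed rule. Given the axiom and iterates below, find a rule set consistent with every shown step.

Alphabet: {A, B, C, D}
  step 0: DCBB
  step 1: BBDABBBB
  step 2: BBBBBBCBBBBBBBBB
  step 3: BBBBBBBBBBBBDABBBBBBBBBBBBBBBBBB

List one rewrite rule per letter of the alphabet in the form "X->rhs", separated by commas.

A->CB, B->BB, C->DA, D->BB

  step 2 ⇒ step 3: BBBBBBCBBBBBBBBB ⇒ BB·BB·BB·BB·BB·BB·DA·BB·BB·BB·BB·BB·BB·BB·BB·BB
    B ↦ BB
    C ↦ DA
  step 1 ⇒ step 2: BBDABBBB ⇒ BB·BB·BB·CB·BB·BB·BB·BB
    A ↦ CB
  step 0 ⇒ step 1: DCBB ⇒ BB·DA·BB·BB
    D ↦ BB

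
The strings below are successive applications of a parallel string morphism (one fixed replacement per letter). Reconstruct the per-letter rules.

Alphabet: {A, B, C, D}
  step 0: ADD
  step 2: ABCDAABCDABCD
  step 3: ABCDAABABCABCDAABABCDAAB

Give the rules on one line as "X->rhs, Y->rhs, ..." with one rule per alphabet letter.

  step 2 ⇒ step 3: ABCDAABCDABCD ⇒ ABC·D·A·AB·ABC·ABC·D·A·AB·ABC·D·A·AB
    A ↦ ABC
    B ↦ D
    C ↦ A
    D ↦ AB

A->ABC, B->D, C->A, D->AB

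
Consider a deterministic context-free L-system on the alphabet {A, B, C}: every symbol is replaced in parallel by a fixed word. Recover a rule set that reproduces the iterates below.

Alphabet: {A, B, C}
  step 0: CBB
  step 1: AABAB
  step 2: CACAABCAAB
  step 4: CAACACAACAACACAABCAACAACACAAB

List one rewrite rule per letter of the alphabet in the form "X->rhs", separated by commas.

  step 1 ⇒ step 2: AABAB ⇒ CA·CA·AB·CA·AB
    A ↦ CA
    B ↦ AB
  step 0 ⇒ step 1: CBB ⇒ A·AB·AB
    C ↦ A

A->CA, B->AB, C->A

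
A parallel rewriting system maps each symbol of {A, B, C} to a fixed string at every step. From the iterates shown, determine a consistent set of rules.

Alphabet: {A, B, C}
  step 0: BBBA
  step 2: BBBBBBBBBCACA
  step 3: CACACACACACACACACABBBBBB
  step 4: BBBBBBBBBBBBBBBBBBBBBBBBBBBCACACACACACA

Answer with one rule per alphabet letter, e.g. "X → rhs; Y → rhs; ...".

  step 3 ⇒ step 4: CACACACACACACACACABBBBBB ⇒ B·BB·B·BB·B·BB·B·BB·B·BB·B·BB·B·BB·B·BB·B·BB·CA·CA·CA·CA·CA·CA
    A ↦ BB
    B ↦ CA
    C ↦ B

A->BB, B->CA, C->B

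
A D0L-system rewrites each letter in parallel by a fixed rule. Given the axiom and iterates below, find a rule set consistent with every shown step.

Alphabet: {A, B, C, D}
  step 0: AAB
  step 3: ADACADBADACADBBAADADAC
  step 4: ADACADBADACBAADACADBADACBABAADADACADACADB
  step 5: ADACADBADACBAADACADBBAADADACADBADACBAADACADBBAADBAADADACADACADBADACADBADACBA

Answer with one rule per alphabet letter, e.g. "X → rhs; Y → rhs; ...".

A->AD, B->BA, C->B, D->AC

  step 4 ⇒ step 5: ADACADBADACBAADACADBADACBABAADADACADACADB ⇒ AD·AC·AD·B·AD·AC·BA·AD·AC·AD·B·BA·AD·AD·AC·AD·B·AD·AC·BA·AD·AC·AD·B·BA·AD·BA·AD·AD·AC·AD·AC·AD·B·AD·AC·AD·B·AD·AC·BA
    A ↦ AD
    B ↦ BA
    C ↦ B
    D ↦ AC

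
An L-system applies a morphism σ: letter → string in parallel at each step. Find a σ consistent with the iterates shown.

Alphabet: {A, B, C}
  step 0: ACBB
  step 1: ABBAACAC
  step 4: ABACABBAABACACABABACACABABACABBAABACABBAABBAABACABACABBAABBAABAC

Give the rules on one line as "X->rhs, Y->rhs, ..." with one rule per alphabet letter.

  step 0 ⇒ step 1: ACBB ⇒ AB·BA·AC·AC
    A ↦ AB
    B ↦ AC
    C ↦ BA

A->AB, B->AC, C->BA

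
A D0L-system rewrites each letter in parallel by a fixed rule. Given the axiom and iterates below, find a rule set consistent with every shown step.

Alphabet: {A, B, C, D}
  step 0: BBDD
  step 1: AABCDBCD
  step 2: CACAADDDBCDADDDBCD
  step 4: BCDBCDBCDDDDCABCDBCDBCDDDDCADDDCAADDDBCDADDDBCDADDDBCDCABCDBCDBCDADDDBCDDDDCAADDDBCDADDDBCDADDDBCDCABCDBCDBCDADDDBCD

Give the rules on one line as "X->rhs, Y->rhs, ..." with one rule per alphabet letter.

  step 1 ⇒ step 2: AABCDBCD ⇒ CA·CA·A·DDD·BCD·A·DDD·BCD
    A ↦ CA
    B ↦ A
    C ↦ DDD
    D ↦ BCD

A->CA, B->A, C->DDD, D->BCD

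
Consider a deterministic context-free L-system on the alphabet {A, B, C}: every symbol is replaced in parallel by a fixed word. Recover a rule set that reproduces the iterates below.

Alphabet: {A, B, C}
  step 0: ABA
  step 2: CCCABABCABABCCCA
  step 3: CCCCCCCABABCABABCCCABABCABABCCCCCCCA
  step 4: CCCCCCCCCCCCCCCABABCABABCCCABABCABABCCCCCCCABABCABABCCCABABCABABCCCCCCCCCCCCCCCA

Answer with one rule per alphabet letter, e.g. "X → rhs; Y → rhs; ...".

A->CA, B->BAB, C->CC

  step 3 ⇒ step 4: CCCCCCCABABCABABCCCABABCABABCCCCCCCA ⇒ CC·CC·CC·CC·CC·CC·CC·CA·BAB·CA·BAB·CC·CA·BAB·CA·BAB·CC·CC·CC·CA·BAB·CA·BAB·CC·CA·BAB·CA·BAB·CC·CC·CC·CC·CC·CC·CC·CA
    A ↦ CA
    B ↦ BAB
    C ↦ CC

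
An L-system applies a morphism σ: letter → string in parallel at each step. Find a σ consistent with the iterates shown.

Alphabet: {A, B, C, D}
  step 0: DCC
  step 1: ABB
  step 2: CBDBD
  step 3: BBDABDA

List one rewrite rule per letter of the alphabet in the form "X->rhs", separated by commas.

A->C, B->BD, C->B, D->A

  step 2 ⇒ step 3: CBDBD ⇒ B·BD·A·BD·A
    B ↦ BD
    C ↦ B
    D ↦ A
  step 1 ⇒ step 2: ABB ⇒ C·BD·BD
    A ↦ C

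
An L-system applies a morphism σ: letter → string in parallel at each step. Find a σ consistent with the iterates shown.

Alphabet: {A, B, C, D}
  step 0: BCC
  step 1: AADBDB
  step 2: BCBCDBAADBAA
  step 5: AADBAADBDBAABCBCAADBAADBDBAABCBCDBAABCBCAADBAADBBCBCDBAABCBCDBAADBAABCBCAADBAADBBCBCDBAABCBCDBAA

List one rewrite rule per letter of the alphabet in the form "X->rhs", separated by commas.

  step 1 ⇒ step 2: AADBDB ⇒ BC·BC·DB·AA·DB·AA
    A ↦ BC
    B ↦ AA
    D ↦ DB
  step 0 ⇒ step 1: BCC ⇒ AA·DB·DB
    C ↦ DB

A->BC, B->AA, C->DB, D->DB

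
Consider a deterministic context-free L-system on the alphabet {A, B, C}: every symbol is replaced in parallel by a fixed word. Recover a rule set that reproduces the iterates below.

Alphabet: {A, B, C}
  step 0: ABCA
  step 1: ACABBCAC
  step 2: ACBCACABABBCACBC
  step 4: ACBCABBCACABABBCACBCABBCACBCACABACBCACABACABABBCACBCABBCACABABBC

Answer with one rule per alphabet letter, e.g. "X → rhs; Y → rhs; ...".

A->AC, B->AB, C->BC

  step 1 ⇒ step 2: ACABBCAC ⇒ AC·BC·AC·AB·AB·BC·AC·BC
    A ↦ AC
    B ↦ AB
    C ↦ BC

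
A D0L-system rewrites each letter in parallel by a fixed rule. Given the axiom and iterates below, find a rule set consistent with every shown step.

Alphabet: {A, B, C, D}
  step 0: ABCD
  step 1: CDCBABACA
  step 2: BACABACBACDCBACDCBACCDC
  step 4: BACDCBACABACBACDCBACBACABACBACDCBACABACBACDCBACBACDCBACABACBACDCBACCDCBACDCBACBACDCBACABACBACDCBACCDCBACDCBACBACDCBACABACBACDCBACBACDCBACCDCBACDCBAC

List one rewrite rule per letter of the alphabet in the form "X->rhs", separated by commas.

  step 1 ⇒ step 2: CDCBABACA ⇒ BAC·A·BAC·BA·CDC·BA·CDC·BAC·CDC
    A ↦ CDC
    B ↦ BA
    C ↦ BAC
    D ↦ A

A->CDC, B->BA, C->BAC, D->A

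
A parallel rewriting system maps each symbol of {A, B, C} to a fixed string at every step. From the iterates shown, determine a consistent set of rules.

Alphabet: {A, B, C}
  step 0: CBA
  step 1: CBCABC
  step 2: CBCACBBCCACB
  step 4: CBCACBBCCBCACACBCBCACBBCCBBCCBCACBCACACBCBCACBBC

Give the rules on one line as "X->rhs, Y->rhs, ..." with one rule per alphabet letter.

  step 1 ⇒ step 2: CBCABC ⇒ CB·CA·CB·BC·CA·CB
    A ↦ BC
    B ↦ CA
    C ↦ CB

A->BC, B->CA, C->CB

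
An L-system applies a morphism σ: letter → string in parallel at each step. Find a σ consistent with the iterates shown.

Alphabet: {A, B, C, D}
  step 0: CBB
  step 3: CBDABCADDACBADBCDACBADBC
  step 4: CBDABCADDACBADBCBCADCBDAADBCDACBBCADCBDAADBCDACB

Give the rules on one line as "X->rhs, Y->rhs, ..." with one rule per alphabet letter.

  step 3 ⇒ step 4: CBDABCADDACBADBCDACBADBC ⇒ CB·DA·BC·AD·DA·CB·AD·BC·BC·AD·CB·DA·AD·BC·DA·CB·BC·AD·CB·DA·AD·BC·DA·CB
    A ↦ AD
    B ↦ DA
    C ↦ CB
    D ↦ BC

A->AD, B->DA, C->CB, D->BC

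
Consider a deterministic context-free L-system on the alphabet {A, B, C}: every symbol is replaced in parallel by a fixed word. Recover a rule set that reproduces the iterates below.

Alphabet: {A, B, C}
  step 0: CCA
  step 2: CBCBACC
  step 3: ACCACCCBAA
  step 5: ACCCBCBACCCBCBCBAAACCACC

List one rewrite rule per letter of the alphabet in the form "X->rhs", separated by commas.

  step 2 ⇒ step 3: CBCBACC ⇒ A·CC·A·CC·CB·A·A
    A ↦ CB
    B ↦ CC
    C ↦ A

A->CB, B->CC, C->A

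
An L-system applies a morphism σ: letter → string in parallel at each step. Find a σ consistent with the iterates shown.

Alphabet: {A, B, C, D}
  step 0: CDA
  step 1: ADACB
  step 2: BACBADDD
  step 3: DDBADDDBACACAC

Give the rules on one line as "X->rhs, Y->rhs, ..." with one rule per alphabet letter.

A->B, B->DD, C->AD, D->AC

  step 2 ⇒ step 3: BACBADDD ⇒ DD·B·AD·DD·B·AC·AC·AC
    A ↦ B
    B ↦ DD
    C ↦ AD
    D ↦ AC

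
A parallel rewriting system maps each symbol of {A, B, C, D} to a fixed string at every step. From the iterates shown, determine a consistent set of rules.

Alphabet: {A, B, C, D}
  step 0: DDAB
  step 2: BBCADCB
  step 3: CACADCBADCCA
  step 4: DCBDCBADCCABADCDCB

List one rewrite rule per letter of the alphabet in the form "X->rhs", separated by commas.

  step 3 ⇒ step 4: CACADCBADCCA ⇒ DC·B·DC·B·A·DC·CA·B·A·DC·DC·B
    A ↦ B
    B ↦ CA
    C ↦ DC
    D ↦ A

A->B, B->CA, C->DC, D->A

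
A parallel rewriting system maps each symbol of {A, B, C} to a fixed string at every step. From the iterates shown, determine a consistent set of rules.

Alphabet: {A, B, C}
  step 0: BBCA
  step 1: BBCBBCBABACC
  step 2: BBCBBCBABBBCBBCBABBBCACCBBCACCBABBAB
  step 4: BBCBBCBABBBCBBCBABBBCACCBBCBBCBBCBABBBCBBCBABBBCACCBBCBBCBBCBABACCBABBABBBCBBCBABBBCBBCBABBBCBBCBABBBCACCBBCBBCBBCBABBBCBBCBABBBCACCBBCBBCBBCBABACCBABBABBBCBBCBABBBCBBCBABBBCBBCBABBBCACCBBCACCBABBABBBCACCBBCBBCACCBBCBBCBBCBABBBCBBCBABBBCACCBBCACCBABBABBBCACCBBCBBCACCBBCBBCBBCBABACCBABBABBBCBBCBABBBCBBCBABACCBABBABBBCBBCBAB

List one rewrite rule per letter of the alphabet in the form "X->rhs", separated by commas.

  step 1 ⇒ step 2: BBCBBCBABACC ⇒ BBC·BBC·BAB·BBC·BBC·BAB·BBC·ACC·BBC·ACC·BAB·BAB
    A ↦ ACC
    B ↦ BBC
    C ↦ BAB

A->ACC, B->BBC, C->BAB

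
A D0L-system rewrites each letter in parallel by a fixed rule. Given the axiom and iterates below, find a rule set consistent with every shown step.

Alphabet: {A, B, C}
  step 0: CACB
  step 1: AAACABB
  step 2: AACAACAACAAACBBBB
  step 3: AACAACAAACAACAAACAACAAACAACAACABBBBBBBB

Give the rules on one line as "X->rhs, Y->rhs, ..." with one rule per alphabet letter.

A->AAC, B->BB, C->A

  step 2 ⇒ step 3: AACAACAACAAACBBBB ⇒ AAC·AAC·A·AAC·AAC·A·AAC·AAC·A·AAC·AAC·AAC·A·BB·BB·BB·BB
    A ↦ AAC
    B ↦ BB
    C ↦ A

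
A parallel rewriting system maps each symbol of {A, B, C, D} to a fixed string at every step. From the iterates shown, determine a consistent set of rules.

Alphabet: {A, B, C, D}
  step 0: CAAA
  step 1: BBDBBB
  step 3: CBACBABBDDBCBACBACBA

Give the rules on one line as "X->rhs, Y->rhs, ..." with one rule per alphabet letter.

  step 0 ⇒ step 1: CAAA ⇒ BBD·B·B·B
    A ↦ B
    C ↦ BBD
    B ↦ D  (constrained at step 1)
    D ↦ CBA  (constrained at step 1)

A->B, B->D, C->BBD, D->CBA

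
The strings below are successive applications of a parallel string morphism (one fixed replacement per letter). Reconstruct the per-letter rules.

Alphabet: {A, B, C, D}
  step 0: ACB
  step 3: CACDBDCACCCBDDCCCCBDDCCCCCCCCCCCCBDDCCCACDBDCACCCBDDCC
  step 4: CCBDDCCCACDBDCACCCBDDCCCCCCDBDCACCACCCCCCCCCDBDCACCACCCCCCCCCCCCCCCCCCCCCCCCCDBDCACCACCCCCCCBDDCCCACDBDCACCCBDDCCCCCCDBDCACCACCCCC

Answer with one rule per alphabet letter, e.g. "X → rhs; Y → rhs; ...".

A->BDD, B->DBD, C->CC, D->CAC

  step 3 ⇒ step 4: CACDBDCACCCBDDCCCCBDDCCCCCCCCCCCCBDDCCCACDBDCACCCBDDCC ⇒ CC·BDD·CC·CAC·DBD·CAC·CC·BDD·CC·CC·CC·DBD·CAC·CAC·CC·CC·CC·CC·DBD·CAC·CAC·CC·CC·CC·CC·CC·CC·CC·CC·CC·CC·CC·CC·DBD·CAC·CAC·CC·CC·CC·BDD·CC·CAC·DBD·CAC·CC·BDD·CC·CC·CC·DBD·CAC·CAC·CC·CC
    A ↦ BDD
    B ↦ DBD
    C ↦ CC
    D ↦ CAC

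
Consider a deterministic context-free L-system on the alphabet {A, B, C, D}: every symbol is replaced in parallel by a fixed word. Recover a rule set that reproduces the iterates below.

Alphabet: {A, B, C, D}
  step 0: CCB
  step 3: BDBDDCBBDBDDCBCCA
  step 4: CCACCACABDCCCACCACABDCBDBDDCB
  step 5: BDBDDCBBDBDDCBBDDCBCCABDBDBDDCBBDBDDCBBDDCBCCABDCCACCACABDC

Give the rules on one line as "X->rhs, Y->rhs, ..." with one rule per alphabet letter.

A->DCB, B->C, C->BD, D->CA

  step 4 ⇒ step 5: CCACCACABDCCCACCACABDCBDBDDCB ⇒ BD·BD·DCB·BD·BD·DCB·BD·DCB·C·CA·BD·BD·BD·DCB·BD·BD·DCB·BD·DCB·C·CA·BD·C·CA·C·CA·CA·BD·C
    A ↦ DCB
    B ↦ C
    C ↦ BD
    D ↦ CA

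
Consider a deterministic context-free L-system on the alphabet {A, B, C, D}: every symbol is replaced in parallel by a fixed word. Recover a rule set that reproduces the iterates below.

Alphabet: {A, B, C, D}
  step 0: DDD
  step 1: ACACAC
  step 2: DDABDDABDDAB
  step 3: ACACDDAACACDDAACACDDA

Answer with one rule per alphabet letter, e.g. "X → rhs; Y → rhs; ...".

  step 2 ⇒ step 3: DDABDDABDDAB ⇒ AC·AC·DD·A·AC·AC·DD·A·AC·AC·DD·A
    A ↦ DD
    B ↦ A
    D ↦ AC
  step 1 ⇒ step 2: ACACAC ⇒ DD·AB·DD·AB·DD·AB
    C ↦ AB

A->DD, B->A, C->AB, D->AC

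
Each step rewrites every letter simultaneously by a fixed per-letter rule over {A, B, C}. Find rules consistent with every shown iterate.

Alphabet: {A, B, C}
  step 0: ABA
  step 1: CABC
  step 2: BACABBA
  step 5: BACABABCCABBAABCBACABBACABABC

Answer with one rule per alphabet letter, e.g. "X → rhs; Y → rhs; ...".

  step 1 ⇒ step 2: CABC ⇒ BA·C·AB·BA
    A ↦ C
    B ↦ AB
    C ↦ BA

A->C, B->AB, C->BA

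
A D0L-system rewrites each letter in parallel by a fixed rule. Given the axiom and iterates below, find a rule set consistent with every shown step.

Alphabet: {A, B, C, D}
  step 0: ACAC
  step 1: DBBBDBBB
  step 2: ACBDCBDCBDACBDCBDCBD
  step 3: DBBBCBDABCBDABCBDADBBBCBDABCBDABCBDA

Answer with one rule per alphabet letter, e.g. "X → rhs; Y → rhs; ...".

A->DBB, B->CBD, C->B, D->A

  step 2 ⇒ step 3: ACBDCBDCBDACBDCBDCBD ⇒ DBB·B·CBD·A·B·CBD·A·B·CBD·A·DBB·B·CBD·A·B·CBD·A·B·CBD·A
    A ↦ DBB
    B ↦ CBD
    C ↦ B
    D ↦ A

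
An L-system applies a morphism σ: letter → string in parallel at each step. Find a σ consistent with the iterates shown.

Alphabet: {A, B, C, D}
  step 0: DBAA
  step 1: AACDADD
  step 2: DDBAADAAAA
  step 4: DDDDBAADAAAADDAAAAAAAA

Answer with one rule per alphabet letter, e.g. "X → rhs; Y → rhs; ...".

A->D, B->CDA, C->B, D->AA

  step 1 ⇒ step 2: AACDADD ⇒ D·D·B·AA·D·AA·AA
    A ↦ D
    C ↦ B
    D ↦ AA
  step 0 ⇒ step 1: DBAA ⇒ AA·CDA·D·D
    B ↦ CDA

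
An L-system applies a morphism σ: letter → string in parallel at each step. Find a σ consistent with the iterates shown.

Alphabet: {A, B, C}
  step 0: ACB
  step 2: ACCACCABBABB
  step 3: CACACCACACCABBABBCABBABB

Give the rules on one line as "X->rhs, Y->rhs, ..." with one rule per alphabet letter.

  step 2 ⇒ step 3: ACCACCABBABB ⇒ C·AC·AC·C·AC·AC·C·ABB·ABB·C·ABB·ABB
    A ↦ C
    B ↦ ABB
    C ↦ AC

A->C, B->ABB, C->AC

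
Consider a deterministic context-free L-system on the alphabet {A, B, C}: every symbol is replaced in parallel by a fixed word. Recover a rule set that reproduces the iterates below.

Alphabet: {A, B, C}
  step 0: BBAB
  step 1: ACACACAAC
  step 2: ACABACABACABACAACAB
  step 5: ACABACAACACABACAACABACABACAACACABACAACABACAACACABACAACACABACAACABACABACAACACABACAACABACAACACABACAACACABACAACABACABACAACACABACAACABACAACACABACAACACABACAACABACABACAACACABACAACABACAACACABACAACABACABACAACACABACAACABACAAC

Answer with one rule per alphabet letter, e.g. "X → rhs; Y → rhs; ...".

  step 1 ⇒ step 2: ACACACAAC ⇒ ACA·B·ACA·B·ACA·B·ACA·ACA·B
    A ↦ ACA
    C ↦ B
  step 0 ⇒ step 1: BBAB ⇒ AC·AC·ACA·AC
    B ↦ AC

A->ACA, B->AC, C->B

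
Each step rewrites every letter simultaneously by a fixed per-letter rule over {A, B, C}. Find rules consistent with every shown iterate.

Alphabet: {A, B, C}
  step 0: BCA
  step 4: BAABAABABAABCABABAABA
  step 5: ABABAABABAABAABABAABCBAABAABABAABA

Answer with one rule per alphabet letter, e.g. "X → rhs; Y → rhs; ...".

A->BA, B->A, C->BC

  step 4 ⇒ step 5: BAABAABABAABCABABAABA ⇒ A·BA·BA·A·BA·BA·A·BA·A·BA·BA·A·BC·BA·A·BA·A·BA·BA·A·BA
    A ↦ BA
    B ↦ A
    C ↦ BC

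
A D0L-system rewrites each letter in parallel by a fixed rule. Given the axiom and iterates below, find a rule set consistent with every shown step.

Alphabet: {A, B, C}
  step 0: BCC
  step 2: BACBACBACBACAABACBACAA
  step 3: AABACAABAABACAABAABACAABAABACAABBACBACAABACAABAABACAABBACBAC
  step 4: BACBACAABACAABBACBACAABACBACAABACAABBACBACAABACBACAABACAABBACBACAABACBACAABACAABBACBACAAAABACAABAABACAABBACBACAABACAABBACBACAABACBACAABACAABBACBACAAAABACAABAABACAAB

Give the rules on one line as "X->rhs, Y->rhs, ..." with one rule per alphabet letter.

A->BAC, B->AA, C->AAB

  step 3 ⇒ step 4: AABACAABAABACAABAABACAABAABACAABBACBACAABACAABAABACAABBACBAC ⇒ BAC·BAC·AA·BAC·AAB·BAC·BAC·AA·BAC·BAC·AA·BAC·AAB·BAC·BAC·AA·BAC·BAC·AA·BAC·AAB·BAC·BAC·AA·BAC·BAC·AA·BAC·AAB·BAC·BAC·AA·AA·BAC·AAB·AA·BAC·AAB·BAC·BAC·AA·BAC·AAB·BAC·BAC·AA·BAC·BAC·AA·BAC·AAB·BAC·BAC·AA·AA·BAC·AAB·AA·BAC·AAB
    A ↦ BAC
    B ↦ AA
    C ↦ AAB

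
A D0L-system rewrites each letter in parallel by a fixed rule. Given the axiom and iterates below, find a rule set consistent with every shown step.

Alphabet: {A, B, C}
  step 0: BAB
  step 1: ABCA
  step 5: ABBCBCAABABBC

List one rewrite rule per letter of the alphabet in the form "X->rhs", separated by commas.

  step 0 ⇒ step 1: BAB ⇒ A·BC·A
    A ↦ BC
    B ↦ A
    C ↦ B  (constrained at step 1)

A->BC, B->A, C->B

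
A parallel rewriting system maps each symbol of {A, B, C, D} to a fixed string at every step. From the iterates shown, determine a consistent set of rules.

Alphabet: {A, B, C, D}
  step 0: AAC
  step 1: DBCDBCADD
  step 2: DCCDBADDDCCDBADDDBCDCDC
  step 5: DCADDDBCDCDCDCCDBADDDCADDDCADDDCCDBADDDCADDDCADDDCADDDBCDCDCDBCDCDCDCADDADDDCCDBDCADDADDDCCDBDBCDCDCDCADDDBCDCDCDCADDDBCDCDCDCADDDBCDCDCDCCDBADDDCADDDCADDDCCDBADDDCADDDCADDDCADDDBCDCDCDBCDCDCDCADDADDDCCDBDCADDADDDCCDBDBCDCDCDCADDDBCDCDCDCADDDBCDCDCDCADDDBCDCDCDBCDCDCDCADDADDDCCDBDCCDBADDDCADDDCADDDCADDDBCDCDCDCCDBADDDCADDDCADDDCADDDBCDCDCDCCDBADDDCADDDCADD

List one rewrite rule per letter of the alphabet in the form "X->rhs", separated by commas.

A->DBC, B->CDB, C->ADD, D->DC

  step 1 ⇒ step 2: DBCDBCADD ⇒ DC·CDB·ADD·DC·CDB·ADD·DBC·DC·DC
    A ↦ DBC
    B ↦ CDB
    C ↦ ADD
    D ↦ DC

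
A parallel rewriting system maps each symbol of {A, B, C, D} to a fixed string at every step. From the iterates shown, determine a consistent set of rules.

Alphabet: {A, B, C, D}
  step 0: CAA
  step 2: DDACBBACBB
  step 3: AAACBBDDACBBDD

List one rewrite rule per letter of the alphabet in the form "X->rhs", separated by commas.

  step 2 ⇒ step 3: DDACBBACBB ⇒ A·A·AC·BB·D·D·AC·BB·D·D
    A ↦ AC
    B ↦ D
    C ↦ BB
    D ↦ A

A->AC, B->D, C->BB, D->A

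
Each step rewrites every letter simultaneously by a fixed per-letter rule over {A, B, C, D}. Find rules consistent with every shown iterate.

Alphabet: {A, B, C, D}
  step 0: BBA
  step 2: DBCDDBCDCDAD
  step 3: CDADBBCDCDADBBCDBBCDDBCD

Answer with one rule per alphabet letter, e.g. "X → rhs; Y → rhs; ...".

A->DB, B->AD, C->BB, D->CD

  step 2 ⇒ step 3: DBCDDBCDCDAD ⇒ CD·AD·BB·CD·CD·AD·BB·CD·BB·CD·DB·CD
    A ↦ DB
    B ↦ AD
    C ↦ BB
    D ↦ CD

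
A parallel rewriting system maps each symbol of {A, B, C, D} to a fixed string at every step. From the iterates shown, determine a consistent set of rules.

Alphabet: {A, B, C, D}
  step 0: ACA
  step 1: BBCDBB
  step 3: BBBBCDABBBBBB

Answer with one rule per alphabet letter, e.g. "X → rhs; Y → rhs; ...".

  step 0 ⇒ step 1: ACA ⇒ BB·CD·BB
    A ↦ BB
    C ↦ CD
    B ↦ A  (constrained at step 1)
    D ↦ A  (constrained at step 1)

A->BB, B->A, C->CD, D->A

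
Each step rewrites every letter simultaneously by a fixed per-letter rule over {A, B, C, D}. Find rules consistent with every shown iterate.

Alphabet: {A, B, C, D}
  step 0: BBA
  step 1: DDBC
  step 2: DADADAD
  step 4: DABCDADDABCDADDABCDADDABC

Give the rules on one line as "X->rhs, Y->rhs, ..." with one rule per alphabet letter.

  step 1 ⇒ step 2: DDBC ⇒ DA·DA·D·AD
    B ↦ D
    C ↦ AD
    D ↦ DA
  step 0 ⇒ step 1: BBA ⇒ D·D·BC
    A ↦ BC

A->BC, B->D, C->AD, D->DA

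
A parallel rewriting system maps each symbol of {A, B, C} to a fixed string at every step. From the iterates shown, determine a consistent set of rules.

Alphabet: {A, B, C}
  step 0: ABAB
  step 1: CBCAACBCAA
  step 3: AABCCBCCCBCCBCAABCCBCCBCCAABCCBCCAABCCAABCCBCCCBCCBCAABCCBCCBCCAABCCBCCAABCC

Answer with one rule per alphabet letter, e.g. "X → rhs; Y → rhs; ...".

  step 0 ⇒ step 1: ABAB ⇒ CBC·AA·CBC·AA
    A ↦ CBC
    B ↦ AA
    C ↦ BCC  (constrained at step 1)

A->CBC, B->AA, C->BCC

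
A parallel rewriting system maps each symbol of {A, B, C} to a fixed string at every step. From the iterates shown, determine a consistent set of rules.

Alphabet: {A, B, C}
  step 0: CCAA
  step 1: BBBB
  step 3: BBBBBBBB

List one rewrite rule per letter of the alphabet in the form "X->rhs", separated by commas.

  step 0 ⇒ step 1: CCAA ⇒ B·B·B·B
    A ↦ B
    C ↦ B
    B ↦ AC  (constrained at step 1)

A->B, B->AC, C->B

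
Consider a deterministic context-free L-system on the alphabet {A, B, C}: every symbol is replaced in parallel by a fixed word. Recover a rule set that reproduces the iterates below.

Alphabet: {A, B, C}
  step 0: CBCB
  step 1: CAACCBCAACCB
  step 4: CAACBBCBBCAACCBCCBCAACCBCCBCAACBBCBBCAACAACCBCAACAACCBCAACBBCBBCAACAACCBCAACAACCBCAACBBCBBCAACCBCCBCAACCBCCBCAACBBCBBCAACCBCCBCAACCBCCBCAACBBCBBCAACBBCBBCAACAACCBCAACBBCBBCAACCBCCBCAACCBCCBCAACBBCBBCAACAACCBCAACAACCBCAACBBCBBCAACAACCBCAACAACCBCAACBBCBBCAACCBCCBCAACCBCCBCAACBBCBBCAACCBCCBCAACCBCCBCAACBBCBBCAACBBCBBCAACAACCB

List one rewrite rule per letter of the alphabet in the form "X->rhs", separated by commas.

  step 0 ⇒ step 1: CBCB ⇒ CAA·CCB·CAA·CCB
    B ↦ CCB
    C ↦ CAA
    A ↦ CBB  (constrained at step 1)

A->CBB, B->CCB, C->CAA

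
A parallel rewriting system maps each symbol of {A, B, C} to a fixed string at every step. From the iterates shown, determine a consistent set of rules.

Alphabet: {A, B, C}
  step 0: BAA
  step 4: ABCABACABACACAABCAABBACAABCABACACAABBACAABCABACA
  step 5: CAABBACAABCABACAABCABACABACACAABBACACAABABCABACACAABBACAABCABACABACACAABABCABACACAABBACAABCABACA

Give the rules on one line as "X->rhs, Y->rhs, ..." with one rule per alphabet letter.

  step 4 ⇒ step 5: ABCABACABACACAABCAABBACAABCABACACAABBACAABCABACA ⇒ CA·AB·BA·CA·AB·CA·BA·CA·AB·CA·BA·CA·BA·CA·CA·AB·BA·CA·CA·AB·AB·CA·BA·CA·CA·AB·BA·CA·AB·CA·BA·CA·BA·CA·CA·AB·AB·CA·BA·CA·CA·AB·BA·CA·AB·CA·BA·CA
    A ↦ CA
    B ↦ AB
    C ↦ BA

A->CA, B->AB, C->BA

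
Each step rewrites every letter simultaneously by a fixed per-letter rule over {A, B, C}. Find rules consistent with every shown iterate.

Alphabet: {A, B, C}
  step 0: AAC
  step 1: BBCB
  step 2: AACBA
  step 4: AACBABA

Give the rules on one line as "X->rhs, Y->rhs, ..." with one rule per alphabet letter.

A->B, B->A, C->CB

  step 1 ⇒ step 2: BBCB ⇒ A·A·CB·A
    B ↦ A
    C ↦ CB
  step 0 ⇒ step 1: AAC ⇒ B·B·CB
    A ↦ B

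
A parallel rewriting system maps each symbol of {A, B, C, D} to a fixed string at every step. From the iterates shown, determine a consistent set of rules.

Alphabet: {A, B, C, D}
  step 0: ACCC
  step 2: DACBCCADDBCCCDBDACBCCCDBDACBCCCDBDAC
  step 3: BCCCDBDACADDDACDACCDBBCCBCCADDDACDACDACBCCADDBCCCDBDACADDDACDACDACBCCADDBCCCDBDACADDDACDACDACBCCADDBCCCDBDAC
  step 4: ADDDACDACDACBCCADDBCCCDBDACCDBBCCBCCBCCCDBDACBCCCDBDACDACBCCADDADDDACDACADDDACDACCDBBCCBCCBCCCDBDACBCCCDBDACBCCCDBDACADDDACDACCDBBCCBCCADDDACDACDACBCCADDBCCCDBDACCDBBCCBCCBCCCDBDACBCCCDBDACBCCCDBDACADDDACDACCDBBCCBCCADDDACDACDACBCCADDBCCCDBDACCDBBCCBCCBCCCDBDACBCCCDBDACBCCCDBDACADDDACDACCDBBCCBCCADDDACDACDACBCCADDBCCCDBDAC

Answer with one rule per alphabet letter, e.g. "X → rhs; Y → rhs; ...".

A->CDB, B->ADD, C->DAC, D->BCC

  step 3 ⇒ step 4: BCCCDBDACADDDACDACCDBBCCBCCADDDACDACDACBCCADDBCCCDBDACADDDACDACDACBCCADDBCCCDBDACADDDACDACDACBCCADDBCCCDBDAC ⇒ ADD·DAC·DAC·DAC·BCC·ADD·BCC·CDB·DAC·CDB·BCC·BCC·BCC·CDB·DAC·BCC·CDB·DAC·DAC·BCC·ADD·ADD·DAC·DAC·ADD·DAC·DAC·CDB·BCC·BCC·BCC·CDB·DAC·BCC·CDB·DAC·BCC·CDB·DAC·ADD·DAC·DAC·CDB·BCC·BCC·ADD·DAC·DAC·DAC·BCC·ADD·BCC·CDB·DAC·CDB·BCC·BCC·BCC·CDB·DAC·BCC·CDB·DAC·BCC·CDB·DAC·ADD·DAC·DAC·CDB·BCC·BCC·ADD·DAC·DAC·DAC·BCC·ADD·BCC·CDB·DAC·CDB·BCC·BCC·BCC·CDB·DAC·BCC·CDB·DAC·BCC·CDB·DAC·ADD·DAC·DAC·CDB·BCC·BCC·ADD·DAC·DAC·DAC·BCC·ADD·BCC·CDB·DAC
    A ↦ CDB
    B ↦ ADD
    C ↦ DAC
    D ↦ BCC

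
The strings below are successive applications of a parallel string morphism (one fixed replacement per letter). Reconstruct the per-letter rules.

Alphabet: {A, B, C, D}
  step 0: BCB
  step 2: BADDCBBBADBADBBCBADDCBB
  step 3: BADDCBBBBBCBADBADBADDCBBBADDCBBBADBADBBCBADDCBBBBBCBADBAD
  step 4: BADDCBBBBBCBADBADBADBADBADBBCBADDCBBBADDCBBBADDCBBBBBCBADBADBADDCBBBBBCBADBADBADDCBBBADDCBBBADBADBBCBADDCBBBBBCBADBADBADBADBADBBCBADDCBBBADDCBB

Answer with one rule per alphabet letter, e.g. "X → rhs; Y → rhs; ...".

A->DCB, B->BAD, C->BBC, D->B

  step 3 ⇒ step 4: BADDCBBBBBCBADBADBADDCBBBADDCBBBADBADBBCBADDCBBBBBCBADBAD ⇒ BAD·DCB·B·B·BBC·BAD·BAD·BAD·BAD·BAD·BBC·BAD·DCB·B·BAD·DCB·B·BAD·DCB·B·B·BBC·BAD·BAD·BAD·DCB·B·B·BBC·BAD·BAD·BAD·DCB·B·BAD·DCB·B·BAD·BAD·BBC·BAD·DCB·B·B·BBC·BAD·BAD·BAD·BAD·BAD·BBC·BAD·DCB·B·BAD·DCB·B
    A ↦ DCB
    B ↦ BAD
    C ↦ BBC
    D ↦ B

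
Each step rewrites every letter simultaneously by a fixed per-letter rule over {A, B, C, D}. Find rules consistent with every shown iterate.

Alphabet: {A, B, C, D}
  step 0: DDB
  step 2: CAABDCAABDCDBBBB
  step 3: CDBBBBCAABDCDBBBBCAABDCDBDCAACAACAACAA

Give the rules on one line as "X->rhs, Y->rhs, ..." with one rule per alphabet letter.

  step 2 ⇒ step 3: CAABDCAABDCDBBBB ⇒ CD·BB·BB·CAA·BD·CD·BB·BB·CAA·BD·CD·BD·CAA·CAA·CAA·CAA
    A ↦ BB
    B ↦ CAA
    C ↦ CD
    D ↦ BD

A->BB, B->CAA, C->CD, D->BD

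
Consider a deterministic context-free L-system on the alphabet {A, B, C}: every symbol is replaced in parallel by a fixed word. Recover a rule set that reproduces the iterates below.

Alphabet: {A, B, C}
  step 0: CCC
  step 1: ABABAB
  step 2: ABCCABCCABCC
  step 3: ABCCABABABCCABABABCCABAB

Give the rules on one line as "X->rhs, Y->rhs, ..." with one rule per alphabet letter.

A->AB, B->CC, C->AB

  step 2 ⇒ step 3: ABCCABCCABCC ⇒ AB·CC·AB·AB·AB·CC·AB·AB·AB·CC·AB·AB
    A ↦ AB
    B ↦ CC
    C ↦ AB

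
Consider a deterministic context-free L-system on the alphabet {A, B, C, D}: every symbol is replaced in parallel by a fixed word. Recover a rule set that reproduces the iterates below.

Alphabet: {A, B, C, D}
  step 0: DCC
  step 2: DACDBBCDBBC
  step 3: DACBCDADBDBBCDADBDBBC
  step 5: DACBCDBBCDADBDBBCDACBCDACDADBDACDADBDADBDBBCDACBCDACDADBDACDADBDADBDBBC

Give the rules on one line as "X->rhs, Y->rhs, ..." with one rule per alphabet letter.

  step 2 ⇒ step 3: DACDBBCDBBC ⇒ DA·C·BC·DA·DB·DB·BC·DA·DB·DB·BC
    A ↦ C
    B ↦ DB
    C ↦ BC
    D ↦ DA

A->C, B->DB, C->BC, D->DA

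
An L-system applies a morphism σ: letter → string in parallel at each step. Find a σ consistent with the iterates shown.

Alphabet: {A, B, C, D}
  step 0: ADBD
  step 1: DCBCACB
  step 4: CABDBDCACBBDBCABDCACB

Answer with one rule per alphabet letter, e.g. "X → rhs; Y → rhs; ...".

  step 0 ⇒ step 1: ADBD ⇒ D·CB·CA·CB
    A ↦ D
    B ↦ CA
    D ↦ CB
    C ↦ B  (constrained at step 1)

A->D, B->CA, C->B, D->CB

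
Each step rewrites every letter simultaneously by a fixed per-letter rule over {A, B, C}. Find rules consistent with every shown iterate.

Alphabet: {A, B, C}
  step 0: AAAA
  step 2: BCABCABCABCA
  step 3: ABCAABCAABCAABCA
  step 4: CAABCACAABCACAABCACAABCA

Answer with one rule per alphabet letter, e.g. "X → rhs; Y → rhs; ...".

A->CA, B->A, C->B

  step 3 ⇒ step 4: ABCAABCAABCAABCA ⇒ CA·A·B·CA·CA·A·B·CA·CA·A·B·CA·CA·A·B·CA
    A ↦ CA
    B ↦ A
    C ↦ B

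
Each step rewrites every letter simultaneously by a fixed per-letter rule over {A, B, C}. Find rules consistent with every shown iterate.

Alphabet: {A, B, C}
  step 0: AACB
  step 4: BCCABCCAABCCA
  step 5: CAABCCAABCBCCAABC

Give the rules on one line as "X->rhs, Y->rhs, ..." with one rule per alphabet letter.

A->BC, B->C, C->A

  step 4 ⇒ step 5: BCCABCCAABCCA ⇒ C·A·A·BC·C·A·A·BC·BC·C·A·A·BC
    A ↦ BC
    B ↦ C
    C ↦ A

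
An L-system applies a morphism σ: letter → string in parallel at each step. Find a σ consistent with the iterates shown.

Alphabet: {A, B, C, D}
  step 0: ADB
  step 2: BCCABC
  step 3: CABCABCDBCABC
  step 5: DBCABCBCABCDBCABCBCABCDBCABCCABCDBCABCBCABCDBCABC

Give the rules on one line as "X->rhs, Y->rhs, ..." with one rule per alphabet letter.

  step 2 ⇒ step 3: BCCABC ⇒ C·ABC·ABC·DB·C·ABC
    A ↦ DB
    B ↦ C
    C ↦ ABC
    D ↦ B  (constrained at step 0)

A->DB, B->C, C->ABC, D->B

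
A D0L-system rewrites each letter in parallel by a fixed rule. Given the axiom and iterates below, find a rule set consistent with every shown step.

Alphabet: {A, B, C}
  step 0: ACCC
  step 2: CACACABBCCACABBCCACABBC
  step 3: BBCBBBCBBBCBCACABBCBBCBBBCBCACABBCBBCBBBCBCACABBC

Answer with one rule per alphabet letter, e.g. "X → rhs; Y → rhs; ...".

A->B, B->CA, C->BBC

  step 2 ⇒ step 3: CACACABBCCACABBCCACABBC ⇒ BBC·B·BBC·B·BBC·B·CA·CA·BBC·BBC·B·BBC·B·CA·CA·BBC·BBC·B·BBC·B·CA·CA·BBC
    A ↦ B
    B ↦ CA
    C ↦ BBC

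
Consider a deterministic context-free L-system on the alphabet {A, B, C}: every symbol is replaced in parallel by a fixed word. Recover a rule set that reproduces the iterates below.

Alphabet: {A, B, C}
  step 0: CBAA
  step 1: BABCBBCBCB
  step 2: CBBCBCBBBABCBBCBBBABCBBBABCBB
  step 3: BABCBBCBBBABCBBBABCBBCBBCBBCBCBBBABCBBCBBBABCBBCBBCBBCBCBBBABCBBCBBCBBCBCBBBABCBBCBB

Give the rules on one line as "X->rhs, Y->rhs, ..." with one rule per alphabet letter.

  step 2 ⇒ step 3: CBBCBCBBBABCBBCBBBABCBBBABCBB ⇒ BAB·CBB·CBB·BAB·CBB·BAB·CBB·CBB·CBB·CB·CBB·BAB·CBB·CBB·BAB·CBB·CBB·CBB·CB·CBB·BAB·CBB·CBB·CBB·CB·CBB·BAB·CBB·CBB
    A ↦ CB
    B ↦ CBB
    C ↦ BAB

A->CB, B->CBB, C->BAB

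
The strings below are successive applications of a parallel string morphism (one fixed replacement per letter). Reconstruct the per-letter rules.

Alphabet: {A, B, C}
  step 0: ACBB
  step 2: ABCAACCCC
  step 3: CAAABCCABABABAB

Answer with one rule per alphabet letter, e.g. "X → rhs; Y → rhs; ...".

  step 2 ⇒ step 3: ABCAACCCC ⇒ C·AA·AB·C·C·AB·AB·AB·AB
    A ↦ C
    B ↦ AA
    C ↦ AB

A->C, B->AA, C->AB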